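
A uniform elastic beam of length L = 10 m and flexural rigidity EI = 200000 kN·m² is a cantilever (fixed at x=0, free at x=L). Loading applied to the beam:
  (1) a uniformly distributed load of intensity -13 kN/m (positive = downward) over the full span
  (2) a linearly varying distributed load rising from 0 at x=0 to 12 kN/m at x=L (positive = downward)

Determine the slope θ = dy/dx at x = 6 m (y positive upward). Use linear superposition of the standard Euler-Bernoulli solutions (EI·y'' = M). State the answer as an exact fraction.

θ(6) = 201/62500 rad

Load 1 — uniform load w=-13 kN/m over full span:
  θ_1 = -wx(x²-3Lx+3L²)/(6EI) = -(-13)·6·(6²-3·10·6+3·10²)/(6·200000) = 507/50000 rad
Load 2 — triangular load w₀=12 kN/m (0→w₀ over full span):
  θ_2 = (w₀Lx²/4-w₀L²x/3-w₀x⁴/(24L))/EI = (12·10·6²/4-12·10²·6/3-12·6⁴/(24·10))/200000 = -1731/250000 rad
Superposition: θ = Σ θ_i = 201/62500 rad ≈ 0.003216 rad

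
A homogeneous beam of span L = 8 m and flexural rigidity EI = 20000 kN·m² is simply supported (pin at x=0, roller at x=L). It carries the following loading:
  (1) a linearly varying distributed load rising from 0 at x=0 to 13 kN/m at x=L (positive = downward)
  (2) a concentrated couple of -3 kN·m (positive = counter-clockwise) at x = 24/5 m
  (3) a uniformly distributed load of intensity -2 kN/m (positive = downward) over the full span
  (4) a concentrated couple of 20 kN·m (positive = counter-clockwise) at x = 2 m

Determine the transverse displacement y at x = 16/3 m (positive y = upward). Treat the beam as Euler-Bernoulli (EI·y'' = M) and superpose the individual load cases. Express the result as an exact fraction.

Load 1 — triangular load w₀=13 kN/m (0→w₀ over full span):
  y_1 = -w₀x(7L⁴-10L²x²+3x⁴)/(360LEI) = -13·(16/3)·(7·8⁴-10·8²·(16/3)²+3·(16/3)⁴)/(360·8·20000) = -7072/455625 m
Load 2 — applied couple M₀=-3 kN·m at a=24/5 m (b=L-a=16/5):
  y_2 = (M₀x³/(6L)-M₀(x-a)²/2+C₁x)/EI  [x>a] with C₁=M₀(3b²-L²)/(6L)=52/25 = ((-3)·(16/3)³/(6·8)-(-3)·((16/3)-(24/5))²/2+(52/25)·(16/3))/20000 = 43/421875 m
Load 3 — uniform load w=-2 kN/m over full span:
  y_3 = -wx(L³-2Lx²+x³)/(24EI) = -(-2)·(16/3)·(8³-2·8·(16/3)²+(16/3)³)/(24·20000) = 704/151875 m
Load 4 — applied couple M₀=20 kN·m at a=2 m (b=L-a=6):
  y_4 = (M₀x³/(6L)-M₀(x-a)²/2+C₁x)/EI  [x>a] with C₁=M₀(3b²-L²)/(6L)=55/3 = (20·(16/3)³/(6·8)-20·((16/3)-2)²/2+(55/3)·(16/3))/20000 = 101/40500 m
Superposition: y = Σ y_i = -377731/45562500 m ≈ -0.008290 m

y(16/3) = -377731/45562500 m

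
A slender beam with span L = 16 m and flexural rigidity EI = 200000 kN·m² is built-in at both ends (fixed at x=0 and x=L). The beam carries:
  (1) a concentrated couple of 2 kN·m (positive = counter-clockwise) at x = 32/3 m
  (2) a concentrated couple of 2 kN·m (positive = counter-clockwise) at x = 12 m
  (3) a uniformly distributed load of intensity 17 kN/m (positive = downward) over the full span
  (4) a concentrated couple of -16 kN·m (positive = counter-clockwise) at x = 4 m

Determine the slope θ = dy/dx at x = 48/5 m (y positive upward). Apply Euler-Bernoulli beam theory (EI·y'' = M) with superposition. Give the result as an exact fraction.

θ(48/5) = 9039/6250000 rad

Load 1 — applied couple M₀=2 kN·m at a=32/3 m (b=L-a=16/3):
  θ_1 = (R_Ax²/2 - M_Ax)/EI  [x≤a] with R_A=1/6, M_A=2/3 = ((1/6)·(48/5)²/2 - (2/3)·(48/5))/200000 = 1/156250 rad
Load 2 — applied couple M₀=2 kN·m at a=12 m (b=L-a=4):
  θ_2 = (R_Ax²/2 - M_Ax)/EI  [x≤a] with R_A=9/64, M_A=5/8 = ((9/64)·(48/5)²/2 - (5/8)·(48/5))/200000 = 3/1250000 rad
Load 3 — uniform load w=17 kN/m over full span:
  θ_3 = -wx(L-x)(L-2x)/(12EI) = -17·(48/5)·(16-(48/5))·(16-2·(48/5))/(12·200000) = 544/390625 rad
Load 4 — applied couple M₀=-16 kN·m at a=4 m (b=L-a=12):
  θ_4 = (R_Ax²/2 - M_Ax - M₀(x-a))/EI  [x>a] with R_A=-9/8, M_A=3 = ((-9/8)·(48/5)²/2 - 3·(48/5) - (-16)·((48/5)-4))/200000 = 7/156250 rad
Superposition: θ = Σ θ_i = 9039/6250000 rad ≈ 0.001446 rad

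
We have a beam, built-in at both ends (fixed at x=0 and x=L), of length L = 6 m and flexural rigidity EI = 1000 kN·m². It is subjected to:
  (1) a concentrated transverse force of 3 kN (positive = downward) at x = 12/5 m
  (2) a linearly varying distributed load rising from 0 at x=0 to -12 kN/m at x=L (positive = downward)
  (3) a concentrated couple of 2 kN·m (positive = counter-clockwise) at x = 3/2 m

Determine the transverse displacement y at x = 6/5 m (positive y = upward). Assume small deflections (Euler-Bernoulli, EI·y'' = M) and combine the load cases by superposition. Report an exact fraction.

y(6/5) = 398169/62500000 m

Load 1 — point force P=3 kN at a=12/5 m (b=L-a=18/5):
  y_1 = -Pb²x²(3aL-(3a+b)x)/(6L³EI)  [x≤a] = -3·(18/5)²·(6/5)²·(3·(12/5)·6-(3·(12/5)+(18/5))·(6/5))/(6·6³·1000) = -5103/3906250 m
Load 2 — triangular load w₀=-12 kN/m (0→w₀ over full span):
  y_2 = -w₀x²(L-x)²(x+2L)/(120LEI) = -(-12)·(6/5)²·(6-(6/5))²·((6/5)+2·6)/(120·6·1000) = 14256/1953125 m
Load 3 — applied couple M₀=2 kN·m at a=3/2 m (b=L-a=9/2):
  y_3 = (R_Ax³/6 - M_Ax²/2)/EI  [x≤a] with R_A=3/8, M_A=-3/8 = ((3/8)·(6/5)³/6 - (-3/8)·(6/5)²/2)/1000 = 189/500000 m
Superposition: y = Σ y_i = 398169/62500000 m ≈ 0.006371 m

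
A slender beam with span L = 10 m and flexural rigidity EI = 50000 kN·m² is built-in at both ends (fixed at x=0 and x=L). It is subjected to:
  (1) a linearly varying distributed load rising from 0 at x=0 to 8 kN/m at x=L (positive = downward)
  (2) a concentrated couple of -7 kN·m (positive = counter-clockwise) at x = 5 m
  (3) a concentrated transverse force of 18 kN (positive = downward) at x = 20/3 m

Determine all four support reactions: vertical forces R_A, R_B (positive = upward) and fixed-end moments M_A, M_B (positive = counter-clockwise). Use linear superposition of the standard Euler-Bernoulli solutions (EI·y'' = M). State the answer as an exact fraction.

R_A = 937/60 kN, M_A = 153/4 kN·m, R_B = 2543/60 kN, M_B = -821/12 kN·m

Load 1 — triangular load w₀=8 kN/m (0→w₀ over full span):
  R_A = 3w₀L/20 = 3·8·10/20 = 12 kN
  M_A = w₀L²/30 = 8·10²/30 = 80/3 kN·m
  R_B = 7w₀L/20 = 7·8·10/20 = 28 kN
  M_B = -w₀L²/20 = -8·10²/20 = -40 kN·m
Load 2 — applied couple M₀=-7 kN·m at a=5 m (b=L-a=5):
  R_A = 6M₀ab/L³ = 6·(-7)·5·5/10³ = -21/20 kN
  M_A = M₀b(2a-b)/L² = (-7)·5·(2·5-5)/10² = -7/4 kN·m
  R_B = -6M₀ab/L³ = -6·(-7)·5·5/10³ = 21/20 kN
  M_B = M₀a(2b-a)/L² = (-7)·5·(2·5-5)/10² = -7/4 kN·m
Load 3 — point force P=18 kN at a=20/3 m (b=L-a=10/3):
  R_A = Pb²(3a+b)/L³ = 18·(10/3)²·(3·(20/3)+(10/3))/10³ = 14/3 kN
  M_A = Pab²/L² = 18·(20/3)·(10/3)²/10² = 40/3 kN·m
  R_B = Pa²(a+3b)/L³ = 18·(20/3)²·((20/3)+3·(10/3))/10³ = 40/3 kN
  M_B = -Pa²b/L² = -18·(20/3)²·(10/3)/10² = -80/3 kN·m
Superposition: R_A = 937/60 kN, M_A = 153/4 kN·m, R_B = 2543/60 kN, M_B = -821/12 kN·m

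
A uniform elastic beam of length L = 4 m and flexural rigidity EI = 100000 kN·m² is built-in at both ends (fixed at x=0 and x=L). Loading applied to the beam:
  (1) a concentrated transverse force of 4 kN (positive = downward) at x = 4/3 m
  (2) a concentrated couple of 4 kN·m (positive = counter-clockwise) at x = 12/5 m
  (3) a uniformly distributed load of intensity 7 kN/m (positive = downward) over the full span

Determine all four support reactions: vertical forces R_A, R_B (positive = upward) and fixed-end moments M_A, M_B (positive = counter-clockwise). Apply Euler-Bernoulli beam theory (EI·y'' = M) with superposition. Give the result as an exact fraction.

R_A = 12422/675 kN, M_A = 8764/675 kN·m, R_B = 9178/675 kN, M_B = -6776/675 kN·m

Load 1 — point force P=4 kN at a=4/3 m (b=L-a=8/3):
  R_A = Pb²(3a+b)/L³ = 4·(8/3)²·(3·(4/3)+(8/3))/4³ = 80/27 kN
  M_A = Pab²/L² = 4·(4/3)·(8/3)²/4² = 64/27 kN·m
  R_B = Pa²(a+3b)/L³ = 4·(4/3)²·((4/3)+3·(8/3))/4³ = 28/27 kN
  M_B = -Pa²b/L² = -4·(4/3)²·(8/3)/4² = -32/27 kN·m
Load 2 — applied couple M₀=4 kN·m at a=12/5 m (b=L-a=8/5):
  R_A = 6M₀ab/L³ = 6·4·(12/5)·(8/5)/4³ = 36/25 kN
  M_A = M₀b(2a-b)/L² = 4·(8/5)·(2·(12/5)-(8/5))/4² = 32/25 kN·m
  R_B = -6M₀ab/L³ = -6·4·(12/5)·(8/5)/4³ = -36/25 kN
  M_B = M₀a(2b-a)/L² = 4·(12/5)·(2·(8/5)-(12/5))/4² = 12/25 kN·m
Load 3 — uniform load w=7 kN/m over full span:
  R_A = wL/2 = 7·4/2 = 14 kN
  M_A = wL²/12 = 7·4²/12 = 28/3 kN·m
  R_B = wL/2 = 7·4/2 = 14 kN
  M_B = -wL²/12 = -7·4²/12 = -28/3 kN·m
Superposition: R_A = 12422/675 kN, M_A = 8764/675 kN·m, R_B = 9178/675 kN, M_B = -6776/675 kN·m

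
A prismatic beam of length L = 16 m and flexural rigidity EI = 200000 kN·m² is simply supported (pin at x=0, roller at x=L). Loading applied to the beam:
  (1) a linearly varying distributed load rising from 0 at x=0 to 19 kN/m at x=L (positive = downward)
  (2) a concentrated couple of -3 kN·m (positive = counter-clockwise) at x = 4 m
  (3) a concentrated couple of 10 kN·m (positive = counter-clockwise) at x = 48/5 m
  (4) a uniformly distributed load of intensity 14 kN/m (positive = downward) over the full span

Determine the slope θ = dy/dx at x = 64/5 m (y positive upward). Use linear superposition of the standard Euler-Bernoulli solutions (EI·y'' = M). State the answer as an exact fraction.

θ(64/5) = 36139477/2250000000 rad

Load 1 — triangular load w₀=19 kN/m (0→w₀ over full span):
  θ_1 = -w₀(7L⁴-30L²x²+15x⁴)/(360LEI) = -19·(7·16⁴-30·16²·(64/5)²+15·(64/5)⁴)/(360·16·200000) = 115064/17578125 rad
Load 2 — applied couple M₀=-3 kN·m at a=4 m (b=L-a=12):
  θ_2 = (M₀x²/(2L)-M₀(x-a)+C₁)/EI  [x>a] with C₁=M₀(3b²-L²)/(6L)=-11/2 = ((-3)·(64/5)²/(2·16)-(-3)·((64/5)-4)+(-11/2))/200000 = 277/10000000 rad
Load 3 — applied couple M₀=10 kN·m at a=48/5 m (b=L-a=32/5):
  θ_3 = (M₀x²/(2L)-M₀(x-a)+C₁)/EI  [x>a] with C₁=M₀(3b²-L²)/(6L)=-208/15 = (10·(64/5)²/(2·16)-10·((64/5)-(48/5))+(-208/15))/200000 = 1/37500 rad
Load 4 — uniform load w=14 kN/m over full span:
  θ_4 = -w(L³-6Lx²+4x³)/(24EI) = -14·(16³-6·16·(64/5)²+4·(64/5)³)/(24·200000) = 3696/390625 rad
Superposition: θ = Σ θ_i = 36139477/2250000000 rad ≈ 0.016062 rad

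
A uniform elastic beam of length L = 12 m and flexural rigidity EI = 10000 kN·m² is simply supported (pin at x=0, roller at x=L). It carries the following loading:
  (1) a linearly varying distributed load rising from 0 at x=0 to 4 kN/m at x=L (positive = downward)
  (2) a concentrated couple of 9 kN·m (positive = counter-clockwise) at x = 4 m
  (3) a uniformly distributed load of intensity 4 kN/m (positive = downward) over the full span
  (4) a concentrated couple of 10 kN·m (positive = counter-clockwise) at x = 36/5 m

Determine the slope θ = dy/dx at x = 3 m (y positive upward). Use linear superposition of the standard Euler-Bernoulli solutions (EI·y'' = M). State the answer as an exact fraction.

θ(3) = -737/25000 rad

Load 1 — triangular load w₀=4 kN/m (0→w₀ over full span):
  θ_1 = -w₀(7L⁴-30L²x²+15x⁴)/(360LEI) = -4·(7·12⁴-30·12²·3²+15·3⁴)/(360·12·10000) = -3981/400000 rad
Load 2 — applied couple M₀=9 kN·m at a=4 m (b=L-a=8):
  θ_2 = (M₀x²/(2L)+C₁)/EI  [x≤a] with C₁=M₀(3b²-L²)/(6L)=6 = (9·3²/(2·12)+6)/10000 = 3/3200 rad
Load 3 — uniform load w=4 kN/m over full span:
  θ_3 = -w(L³-6Lx²+4x³)/(24EI) = -4·(12³-6·12·3²+4·3³)/(24·10000) = -99/5000 rad
Load 4 — applied couple M₀=10 kN·m at a=36/5 m (b=L-a=24/5):
  θ_4 = (M₀x²/(2L)+C₁)/EI  [x≤a] with C₁=M₀(3b²-L²)/(6L)=-52/5 = (10·3²/(2·12)+(-52/5))/10000 = -133/200000 rad
Superposition: θ = Σ θ_i = -737/25000 rad ≈ -0.029480 rad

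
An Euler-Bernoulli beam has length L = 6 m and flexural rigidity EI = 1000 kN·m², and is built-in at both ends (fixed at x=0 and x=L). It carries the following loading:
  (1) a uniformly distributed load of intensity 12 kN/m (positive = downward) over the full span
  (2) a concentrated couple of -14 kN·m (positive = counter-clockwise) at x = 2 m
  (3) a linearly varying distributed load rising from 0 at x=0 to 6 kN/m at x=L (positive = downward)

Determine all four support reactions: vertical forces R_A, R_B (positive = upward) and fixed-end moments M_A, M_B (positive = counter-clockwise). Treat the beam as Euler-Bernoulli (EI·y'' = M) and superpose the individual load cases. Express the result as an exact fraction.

Load 1 — uniform load w=12 kN/m over full span:
  R_A = wL/2 = 12·6/2 = 36 kN
  M_A = wL²/12 = 12·6²/12 = 36 kN·m
  R_B = wL/2 = 12·6/2 = 36 kN
  M_B = -wL²/12 = -12·6²/12 = -36 kN·m
Load 2 — applied couple M₀=-14 kN·m at a=2 m (b=L-a=4):
  R_A = 6M₀ab/L³ = 6·(-14)·2·4/6³ = -28/9 kN
  M_A = M₀b(2a-b)/L² = (-14)·4·(2·2-4)/6² = 0 kN·m
  R_B = -6M₀ab/L³ = -6·(-14)·2·4/6³ = 28/9 kN
  M_B = M₀a(2b-a)/L² = (-14)·2·(2·4-2)/6² = -14/3 kN·m
Load 3 — triangular load w₀=6 kN/m (0→w₀ over full span):
  R_A = 3w₀L/20 = 3·6·6/20 = 27/5 kN
  M_A = w₀L²/30 = 6·6²/30 = 36/5 kN·m
  R_B = 7w₀L/20 = 7·6·6/20 = 63/5 kN
  M_B = -w₀L²/20 = -6·6²/20 = -54/5 kN·m
Superposition: R_A = 1723/45 kN, M_A = 216/5 kN·m, R_B = 2327/45 kN, M_B = -772/15 kN·m

R_A = 1723/45 kN, M_A = 216/5 kN·m, R_B = 2327/45 kN, M_B = -772/15 kN·m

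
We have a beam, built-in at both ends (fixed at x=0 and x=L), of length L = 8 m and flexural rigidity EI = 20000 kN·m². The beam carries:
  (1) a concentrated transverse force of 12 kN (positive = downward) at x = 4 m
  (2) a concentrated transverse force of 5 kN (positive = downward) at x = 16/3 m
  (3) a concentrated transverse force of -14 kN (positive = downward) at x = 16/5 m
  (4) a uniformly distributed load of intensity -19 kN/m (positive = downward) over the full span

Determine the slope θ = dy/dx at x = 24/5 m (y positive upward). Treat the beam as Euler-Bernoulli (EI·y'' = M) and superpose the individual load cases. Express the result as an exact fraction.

θ(24/5) = -34889/17578125 rad

Load 1 — point force P=12 kN at a=4 m (b=L-a=4):
  θ_1 = Pa²(L-x)(2bL-(3b+a)(L-x))/(2L³EI)  [x>a] = 12·4²·(8-(24/5))·(2·4·8-(3·4+4)·(8-(24/5)))/(2·8³·20000) = 6/15625 rad
Load 2 — point force P=5 kN at a=16/3 m (b=L-a=8/3):
  θ_2 = -Pb²x(2aL-(3a+b)x)/(2L³EI)  [x≤a] = -5·(8/3)²·(24/5)·(2·(16/3)·8-(3·(16/3)+(8/3))·(24/5))/(2·8³·20000) = 1/28125 rad
Load 3 — point force P=-14 kN at a=16/5 m (b=L-a=24/5):
  θ_3 = Pa²(L-x)(2bL-(3b+a)(L-x))/(2L³EI)  [x>a] = (-14)·(16/5)²·(8-(24/5))·(2·(24/5)·8-(3·(24/5)+(16/5))·(8-(24/5)))/(2·8³·20000) = -896/1953125 rad
Load 4 — uniform load w=-19 kN/m over full span:
  θ_4 = -wx(L-x)(L-2x)/(12EI) = -(-19)·(24/5)·(8-(24/5))·(8-2·(24/5))/(12·20000) = -152/78125 rad
Superposition: θ = Σ θ_i = -34889/17578125 rad ≈ -0.001985 rad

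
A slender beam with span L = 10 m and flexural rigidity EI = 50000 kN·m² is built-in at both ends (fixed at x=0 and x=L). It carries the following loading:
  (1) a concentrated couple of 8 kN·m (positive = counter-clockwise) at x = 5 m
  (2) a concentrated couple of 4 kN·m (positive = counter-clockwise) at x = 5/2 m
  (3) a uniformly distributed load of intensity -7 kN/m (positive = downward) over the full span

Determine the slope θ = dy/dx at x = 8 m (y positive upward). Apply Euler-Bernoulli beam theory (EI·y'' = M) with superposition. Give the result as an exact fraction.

Load 1 — applied couple M₀=8 kN·m at a=5 m (b=L-a=5):
  θ_1 = (R_Ax²/2 - M_Ax - M₀(x-a))/EI  [x>a] with R_A=6/5, M_A=2 = ((6/5)·8²/2 - 2·8 - 8·(8-5))/50000 = -1/31250 rad
Load 2 — applied couple M₀=4 kN·m at a=5/2 m (b=L-a=15/2):
  θ_2 = (R_Ax²/2 - M_Ax - M₀(x-a))/EI  [x>a] with R_A=9/20, M_A=-3/4 = ((9/20)·8²/2 - (-3/4)·8 - 4·(8-(5/2)))/50000 = -1/31250 rad
Load 3 — uniform load w=-7 kN/m over full span:
  θ_3 = -wx(L-x)(L-2x)/(12EI) = -(-7)·8·(10-8)·(10-2·8)/(12·50000) = -7/6250 rad
Superposition: θ = Σ θ_i = -37/31250 rad ≈ -0.001184 rad

θ(8) = -37/31250 rad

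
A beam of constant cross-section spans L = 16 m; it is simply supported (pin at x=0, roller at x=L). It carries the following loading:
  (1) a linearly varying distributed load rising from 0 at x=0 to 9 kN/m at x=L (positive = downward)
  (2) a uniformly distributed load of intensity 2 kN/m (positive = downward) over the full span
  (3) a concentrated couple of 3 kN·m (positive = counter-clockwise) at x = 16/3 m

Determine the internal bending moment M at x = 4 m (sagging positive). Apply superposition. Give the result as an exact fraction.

Load 1 — triangular load w₀=9 kN/m (0→w₀ over full span):
  M_1 = w₀Lx/6 - w₀x³/(6L) = 9·16·4/6 - 9·4³/(6·16) = 90 kN·m
Load 2 — uniform load w=2 kN/m over full span:
  M_2 = wx(L-x)/2 = 2·4·(16-4)/2 = 48 kN·m
Load 3 — applied couple M₀=3 kN·m at a=16/3 m (b=L-a=32/3):
  M_3 = M₀x/L  [x≤a] = 3·4/16 = 3/4 kN·m
Superposition: M = Σ M_i = 555/4 kN·m ≈ 138.750000 kN·m

M(4) = 555/4 kN·m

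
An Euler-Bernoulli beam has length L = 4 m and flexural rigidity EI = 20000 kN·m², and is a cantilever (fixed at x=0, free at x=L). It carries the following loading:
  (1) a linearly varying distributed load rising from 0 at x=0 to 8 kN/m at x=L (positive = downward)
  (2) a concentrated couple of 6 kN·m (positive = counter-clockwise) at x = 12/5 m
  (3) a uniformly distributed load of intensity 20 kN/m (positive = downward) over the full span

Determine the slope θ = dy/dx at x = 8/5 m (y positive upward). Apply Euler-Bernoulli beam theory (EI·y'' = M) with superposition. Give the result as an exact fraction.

θ(8/5) = -24139/2343750 rad

Load 1 — triangular load w₀=8 kN/m (0→w₀ over full span):
  θ_1 = (w₀Lx²/4-w₀L²x/3-w₀x⁴/(24L))/EI = (8·4·(8/5)²/4-8·4²·(8/5)/3-8·(8/5)⁴/(24·4))/20000 = -944/390625 rad
Load 2 — applied couple M₀=6 kN·m at a=12/5 m (b=L-a=8/5):
  θ_2 = M₀x/EI  [x≤a] = 6·(8/5)/20000 = 3/6250 rad
Load 3 — uniform load w=20 kN/m over full span:
  θ_3 = -wx(x²-3Lx+3L²)/(6EI) = -20·(8/5)·((8/5)²-3·4·(8/5)+3·4²)/(6·20000) = -392/46875 rad
Superposition: θ = Σ θ_i = -24139/2343750 rad ≈ -0.010299 rad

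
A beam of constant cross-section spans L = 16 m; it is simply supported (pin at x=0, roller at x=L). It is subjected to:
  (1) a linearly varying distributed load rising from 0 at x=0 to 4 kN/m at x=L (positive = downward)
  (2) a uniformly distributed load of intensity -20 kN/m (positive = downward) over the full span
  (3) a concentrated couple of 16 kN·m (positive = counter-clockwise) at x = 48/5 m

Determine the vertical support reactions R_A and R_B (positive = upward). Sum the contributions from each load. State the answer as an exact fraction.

Load 1 — triangular load w₀=4 kN/m (0→w₀ over full span):
  R_A = w₀L/6 = 4·16/6 = 32/3 kN
  R_B = w₀L/3 = 4·16/3 = 64/3 kN
Load 2 — uniform load w=-20 kN/m over full span:
  R_A = wL/2 = (-20)·16/2 = -160 kN
  R_B = wL/2 = (-20)·16/2 = -160 kN
Load 3 — applied couple M₀=16 kN·m at a=48/5 m (b=L-a=32/5):
  R_A = M₀/L = 16/16 = 1 kN
  R_B = -M₀/L = -16/16 = -1 kN
Superposition: R_A = -445/3 kN, R_B = -419/3 kN

R_A = -445/3 kN, R_B = -419/3 kN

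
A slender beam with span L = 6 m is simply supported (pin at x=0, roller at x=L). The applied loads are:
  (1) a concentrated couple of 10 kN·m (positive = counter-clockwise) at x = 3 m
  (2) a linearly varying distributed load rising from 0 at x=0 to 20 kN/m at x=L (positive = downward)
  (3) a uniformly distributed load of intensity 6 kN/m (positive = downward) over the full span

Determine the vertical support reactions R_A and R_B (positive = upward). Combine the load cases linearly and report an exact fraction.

Load 1 — applied couple M₀=10 kN·m at a=3 m (b=L-a=3):
  R_A = M₀/L = 10/6 = 5/3 kN
  R_B = -M₀/L = -10/6 = -5/3 kN
Load 2 — triangular load w₀=20 kN/m (0→w₀ over full span):
  R_A = w₀L/6 = 20·6/6 = 20 kN
  R_B = w₀L/3 = 20·6/3 = 40 kN
Load 3 — uniform load w=6 kN/m over full span:
  R_A = wL/2 = 6·6/2 = 18 kN
  R_B = wL/2 = 6·6/2 = 18 kN
Superposition: R_A = 119/3 kN, R_B = 169/3 kN

R_A = 119/3 kN, R_B = 169/3 kN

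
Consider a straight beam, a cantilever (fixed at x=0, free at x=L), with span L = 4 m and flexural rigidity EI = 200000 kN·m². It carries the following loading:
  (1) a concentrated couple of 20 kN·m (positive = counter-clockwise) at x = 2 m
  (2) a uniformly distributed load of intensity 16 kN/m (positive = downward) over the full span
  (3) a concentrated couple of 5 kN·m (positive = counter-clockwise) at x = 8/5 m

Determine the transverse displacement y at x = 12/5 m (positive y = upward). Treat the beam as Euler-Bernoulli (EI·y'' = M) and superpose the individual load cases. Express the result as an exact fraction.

Load 1 — applied couple M₀=20 kN·m at a=2 m (b=L-a=2):
  y_1 = M₀a(2x-a)/(2EI)  [x>a] = 20·2·(2·(12/5)-2)/(2·200000) = 7/25000 m
Load 2 — uniform load w=16 kN/m over full span:
  y_2 = -wx²(x²-4Lx+6L²)/(24EI) = -16·(12/5)²·((12/5)²-4·4·(12/5)+6·4²)/(24·200000) = -2376/1953125 m
Load 3 — applied couple M₀=5 kN·m at a=8/5 m (b=L-a=12/5):
  y_3 = M₀a(2x-a)/(2EI)  [x>a] = 5·(8/5)·(2·(12/5)-(8/5))/(2·200000) = 1/15625 m
Superposition: y = Σ y_i = -13633/15625000 m ≈ -0.000873 m

y(12/5) = -13633/15625000 m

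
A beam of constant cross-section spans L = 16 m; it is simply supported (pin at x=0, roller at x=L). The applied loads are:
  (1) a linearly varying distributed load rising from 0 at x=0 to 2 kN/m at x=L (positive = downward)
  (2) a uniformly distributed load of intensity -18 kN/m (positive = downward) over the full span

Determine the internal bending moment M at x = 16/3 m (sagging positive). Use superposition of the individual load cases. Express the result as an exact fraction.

Load 1 — triangular load w₀=2 kN/m (0→w₀ over full span):
  M_1 = w₀Lx/6 - w₀x³/(6L) = 2·16·(16/3)/6 - 2·(16/3)³/(6·16) = 2048/81 kN·m
Load 2 — uniform load w=-18 kN/m over full span:
  M_2 = wx(L-x)/2 = (-18)·(16/3)·(16-(16/3))/2 = -512 kN·m
Superposition: M = Σ M_i = -39424/81 kN·m ≈ -486.716049 kN·m

M(16/3) = -39424/81 kN·m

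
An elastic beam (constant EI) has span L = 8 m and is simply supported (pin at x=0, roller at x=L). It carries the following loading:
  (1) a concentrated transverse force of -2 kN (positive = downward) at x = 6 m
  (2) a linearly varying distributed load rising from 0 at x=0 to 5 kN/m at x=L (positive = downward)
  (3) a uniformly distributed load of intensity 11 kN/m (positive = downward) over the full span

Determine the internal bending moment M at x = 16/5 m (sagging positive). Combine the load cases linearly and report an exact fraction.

Load 1 — point force P=-2 kN at a=6 m (b=L-a=2):
  M_1 = Pbx/L  [x≤a] = (-2)·2·(16/5)/8 = -8/5 kN·m
Load 2 — triangular load w₀=5 kN/m (0→w₀ over full span):
  M_2 = w₀Lx/6 - w₀x³/(6L) = 5·8·(16/5)/6 - 5·(16/5)³/(6·8) = 448/25 kN·m
Load 3 — uniform load w=11 kN/m over full span:
  M_3 = wx(L-x)/2 = 11·(16/5)·(8-(16/5))/2 = 2112/25 kN·m
Superposition: M = Σ M_i = 504/5 kN·m ≈ 100.800000 kN·m

M(16/5) = 504/5 kN·m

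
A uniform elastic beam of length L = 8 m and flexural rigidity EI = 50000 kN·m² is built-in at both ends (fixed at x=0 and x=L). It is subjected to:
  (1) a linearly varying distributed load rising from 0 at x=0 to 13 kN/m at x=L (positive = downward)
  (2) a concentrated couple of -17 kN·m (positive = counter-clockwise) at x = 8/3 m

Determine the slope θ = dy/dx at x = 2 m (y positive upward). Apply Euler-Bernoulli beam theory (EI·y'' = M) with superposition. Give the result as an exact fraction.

Load 1 — triangular load w₀=13 kN/m (0→w₀ over full span):
  θ_1 = -w₀(2x(L-x)(L-2x)(x+2L)+x²(L-x)²)/(120LEI) = -13·(2·2·(8-2)·(8-2·2)·(2+2·8)+2²·(8-2)²)/(120·8·50000) = -507/1000000 rad
Load 2 — applied couple M₀=-17 kN·m at a=8/3 m (b=L-a=16/3):
  θ_2 = (R_Ax²/2 - M_Ax)/EI  [x≤a] with R_A=-17/6, M_A=0 = ((-17/6)·2²/2 - 0·2)/50000 = -17/150000 rad
Superposition: θ = Σ θ_i = -1861/3000000 rad ≈ -0.000620 rad

θ(2) = -1861/3000000 rad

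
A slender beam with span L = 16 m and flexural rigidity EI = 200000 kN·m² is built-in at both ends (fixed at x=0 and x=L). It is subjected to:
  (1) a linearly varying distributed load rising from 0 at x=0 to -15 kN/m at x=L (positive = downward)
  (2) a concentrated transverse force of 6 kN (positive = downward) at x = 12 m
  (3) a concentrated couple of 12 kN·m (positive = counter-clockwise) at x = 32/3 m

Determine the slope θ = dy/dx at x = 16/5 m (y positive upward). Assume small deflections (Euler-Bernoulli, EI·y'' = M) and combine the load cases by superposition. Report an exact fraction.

Load 1 — triangular load w₀=-15 kN/m (0→w₀ over full span):
  θ_1 = -w₀(2x(L-x)(L-2x)(x+2L)+x²(L-x)²)/(120LEI) = -(-15)·(2·(16/5)·(16-(16/5))·(16-2·(16/5))·((16/5)+2·16)+(16/5)²·(16-(16/5))²)/(120·16·200000) = 448/390625 rad
Load 2 — point force P=6 kN at a=12 m (b=L-a=4):
  θ_2 = -Pb²x(2aL-(3a+b)x)/(2L³EI)  [x≤a] = -6·4²·(16/5)·(2·12·16-(3·12+4)·(16/5))/(2·16³·200000) = -3/62500 rad
Load 3 — applied couple M₀=12 kN·m at a=32/3 m (b=L-a=16/3):
  θ_3 = (R_Ax²/2 - M_Ax)/EI  [x≤a] with R_A=1, M_A=4 = (1·(16/5)²/2 - 4·(16/5))/200000 = -3/78125 rad
Superposition: θ = Σ θ_i = 1657/1562500 rad ≈ 0.001060 rad

θ(16/5) = 1657/1562500 rad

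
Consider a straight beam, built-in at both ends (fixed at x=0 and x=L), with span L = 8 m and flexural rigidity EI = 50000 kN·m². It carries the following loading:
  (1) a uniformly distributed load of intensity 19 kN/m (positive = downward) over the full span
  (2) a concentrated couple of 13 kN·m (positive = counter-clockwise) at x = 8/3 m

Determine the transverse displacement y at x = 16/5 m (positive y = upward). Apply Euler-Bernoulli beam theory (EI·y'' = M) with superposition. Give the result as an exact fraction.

Load 1 — uniform load w=19 kN/m over full span:
  y_1 = -wx²(L-x)²/(24EI) = -19·(16/5)²·(8-(16/5))²/(24·50000) = -7296/1953125 m
Load 2 — applied couple M₀=13 kN·m at a=8/3 m (b=L-a=16/3):
  y_2 = (R_Ax³/6 - M_Ax²/2 - M₀(x-a)²/2)/EI  [x>a] with R_A=13/6, M_A=0 = ((13/6)·(16/5)³/6 - 0·(16/5)²/2 - 13·((16/5)-(8/3))²/2)/50000 = 78/390625 m
Superposition: y = Σ y_i = -6906/1953125 m ≈ -0.003536 m

y(16/5) = -6906/1953125 m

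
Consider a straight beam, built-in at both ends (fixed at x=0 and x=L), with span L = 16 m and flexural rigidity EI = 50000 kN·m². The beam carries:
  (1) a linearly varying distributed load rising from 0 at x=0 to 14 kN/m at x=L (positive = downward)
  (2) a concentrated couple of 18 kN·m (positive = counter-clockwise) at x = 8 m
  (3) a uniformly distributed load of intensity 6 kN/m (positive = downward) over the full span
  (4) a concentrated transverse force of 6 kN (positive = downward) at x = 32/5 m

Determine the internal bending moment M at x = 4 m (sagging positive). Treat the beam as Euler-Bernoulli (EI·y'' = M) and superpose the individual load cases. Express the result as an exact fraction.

Load 1 — triangular load w₀=14 kN/m (0→w₀ over full span):
  M_1 = 3w₀Lx/20 - w₀L²/30 - w₀x³/(6L) = 3·14·16·4/20 - 14·16²/30 - 14·4³/(6·16) = 28/5 kN·m
Load 2 — applied couple M₀=18 kN·m at a=8 m (b=L-a=8):
  M_2 = R_Ax - M_A  [x≤a] with R_A=27/16, M_A=9/2 = (27/16)·4 - (9/2) = 9/4 kN·m
Load 3 — uniform load w=6 kN/m over full span:
  M_3 = wLx/2 - wL²/12 - wx²/2 = 6·16·4/2 - 6·16²/12 - 6·4²/2 = 16 kN·m
Load 4 — point force P=6 kN at a=32/5 m (b=L-a=48/5):
  M_4 = Pb²(3a+b)x/L³ - Pab²/L²  [x≤a] = 6·(48/5)²·(3·(32/5)+(48/5))·4/16³ - 6·(32/5)·(48/5)²/16² = 216/125 kN·m
Superposition: M = Σ M_i = 12789/500 kN·m ≈ 25.578000 kN·m

M(4) = 12789/500 kN·m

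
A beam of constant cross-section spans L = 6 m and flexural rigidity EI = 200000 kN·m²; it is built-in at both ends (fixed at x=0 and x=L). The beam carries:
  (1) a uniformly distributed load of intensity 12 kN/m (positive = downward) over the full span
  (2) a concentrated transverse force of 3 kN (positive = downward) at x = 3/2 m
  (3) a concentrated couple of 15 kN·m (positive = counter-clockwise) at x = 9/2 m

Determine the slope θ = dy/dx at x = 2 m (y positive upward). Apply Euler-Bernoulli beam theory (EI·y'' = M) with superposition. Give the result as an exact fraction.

Load 1 — uniform load w=12 kN/m over full span:
  θ_1 = -wx(L-x)(L-2x)/(12EI) = -12·2·(6-2)·(6-2·2)/(12·200000) = -1/12500 rad
Load 2 — point force P=3 kN at a=3/2 m (b=L-a=9/2):
  θ_2 = Pa²(L-x)(2bL-(3b+a)(L-x))/(2L³EI)  [x>a] = 3·(3/2)²·(6-2)·(2·(9/2)·6-(3·(9/2)+(3/2))·(6-2))/(2·6³·200000) = -3/1600000 rad
Load 3 — applied couple M₀=15 kN·m at a=9/2 m (b=L-a=3/2):
  θ_3 = (R_Ax²/2 - M_Ax)/EI  [x≤a] with R_A=45/16, M_A=75/16 = ((45/16)·2²/2 - (75/16)·2)/200000 = -3/160000 rad
Superposition: θ = Σ θ_i = -161/1600000 rad ≈ -0.000101 rad

θ(2) = -161/1600000 rad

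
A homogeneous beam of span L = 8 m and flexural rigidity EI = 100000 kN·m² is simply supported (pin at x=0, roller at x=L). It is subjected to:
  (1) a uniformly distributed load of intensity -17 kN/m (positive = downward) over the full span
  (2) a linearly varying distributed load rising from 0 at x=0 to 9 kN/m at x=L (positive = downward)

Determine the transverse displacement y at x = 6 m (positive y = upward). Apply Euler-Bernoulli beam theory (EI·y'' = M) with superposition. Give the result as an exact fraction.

y(6) = 187/40000 m

Load 1 — uniform load w=-17 kN/m over full span:
  y_1 = -wx(L³-2Lx²+x³)/(24EI) = -(-17)·6·(8³-2·8·6²+6³)/(24·100000) = 323/50000 m
Load 2 — triangular load w₀=9 kN/m (0→w₀ over full span):
  y_2 = -w₀x(7L⁴-10L²x²+3x⁴)/(360LEI) = -9·6·(7·8⁴-10·8²·6²+3·6⁴)/(360·8·100000) = -357/200000 m
Superposition: y = Σ y_i = 187/40000 m ≈ 0.004675 m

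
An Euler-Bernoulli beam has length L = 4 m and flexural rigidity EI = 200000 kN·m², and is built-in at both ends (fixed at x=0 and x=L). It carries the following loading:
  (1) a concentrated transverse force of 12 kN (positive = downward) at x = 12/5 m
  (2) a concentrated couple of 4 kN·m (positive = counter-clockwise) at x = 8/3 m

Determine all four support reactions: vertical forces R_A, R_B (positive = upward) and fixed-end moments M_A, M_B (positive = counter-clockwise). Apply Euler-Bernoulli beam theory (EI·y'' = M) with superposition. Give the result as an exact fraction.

R_A = 2084/375 kN, M_A = 2228/375 kN·m, R_B = 2416/375 kN, M_B = -864/125 kN·m

Load 1 — point force P=12 kN at a=12/5 m (b=L-a=8/5):
  R_A = Pb²(3a+b)/L³ = 12·(8/5)²·(3·(12/5)+(8/5))/4³ = 528/125 kN
  M_A = Pab²/L² = 12·(12/5)·(8/5)²/4² = 576/125 kN·m
  R_B = Pa²(a+3b)/L³ = 12·(12/5)²·((12/5)+3·(8/5))/4³ = 972/125 kN
  M_B = -Pa²b/L² = -12·(12/5)²·(8/5)/4² = -864/125 kN·m
Load 2 — applied couple M₀=4 kN·m at a=8/3 m (b=L-a=4/3):
  R_A = 6M₀ab/L³ = 6·4·(8/3)·(4/3)/4³ = 4/3 kN
  M_A = M₀b(2a-b)/L² = 4·(4/3)·(2·(8/3)-(4/3))/4² = 4/3 kN·m
  R_B = -6M₀ab/L³ = -6·4·(8/3)·(4/3)/4³ = -4/3 kN
  M_B = M₀a(2b-a)/L² = 4·(8/3)·(2·(4/3)-(8/3))/4² = 0 kN·m
Superposition: R_A = 2084/375 kN, M_A = 2228/375 kN·m, R_B = 2416/375 kN, M_B = -864/125 kN·m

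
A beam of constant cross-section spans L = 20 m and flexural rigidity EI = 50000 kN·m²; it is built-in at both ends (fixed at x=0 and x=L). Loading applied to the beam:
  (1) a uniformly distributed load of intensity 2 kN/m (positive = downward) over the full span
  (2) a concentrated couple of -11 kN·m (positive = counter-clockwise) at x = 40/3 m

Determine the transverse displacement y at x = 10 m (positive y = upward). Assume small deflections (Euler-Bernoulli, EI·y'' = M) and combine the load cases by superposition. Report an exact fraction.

y(10) = -139/9000 m

Load 1 — uniform load w=2 kN/m over full span:
  y_1 = -wx²(L-x)²/(24EI) = -2·10²·(20-10)²/(24·50000) = -1/60 m
Load 2 — applied couple M₀=-11 kN·m at a=40/3 m (b=L-a=20/3):
  y_2 = (R_Ax³/6 - M_Ax²/2)/EI  [x≤a] with R_A=-11/15, M_A=-11/3 = ((-11/15)·10³/6 - (-11/3)·10²/2)/50000 = 11/9000 m
Superposition: y = Σ y_i = -139/9000 m ≈ -0.015444 m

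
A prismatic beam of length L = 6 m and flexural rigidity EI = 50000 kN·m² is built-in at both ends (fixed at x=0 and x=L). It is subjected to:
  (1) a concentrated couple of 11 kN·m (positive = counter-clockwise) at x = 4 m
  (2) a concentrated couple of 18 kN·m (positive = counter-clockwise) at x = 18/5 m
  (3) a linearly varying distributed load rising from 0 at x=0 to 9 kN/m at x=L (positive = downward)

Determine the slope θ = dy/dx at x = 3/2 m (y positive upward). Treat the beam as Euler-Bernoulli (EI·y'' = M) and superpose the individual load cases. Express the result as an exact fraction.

Load 1 — applied couple M₀=11 kN·m at a=4 m (b=L-a=2):
  θ_1 = (R_Ax²/2 - M_Ax)/EI  [x≤a] with R_A=22/9, M_A=11/3 = ((22/9)·(3/2)²/2 - (11/3)·(3/2))/50000 = -11/200000 rad
Load 2 — applied couple M₀=18 kN·m at a=18/5 m (b=L-a=12/5):
  θ_2 = (R_Ax²/2 - M_Ax)/EI  [x≤a] with R_A=108/25, M_A=144/25 = ((108/25)·(3/2)²/2 - (144/25)·(3/2))/50000 = -189/2500000 rad
Load 3 — triangular load w₀=9 kN/m (0→w₀ over full span):
  θ_3 = -w₀(2x(L-x)(L-2x)(x+2L)+x²(L-x)²)/(120LEI) = -9·(2·(3/2)·(6-(3/2))·(6-2·(3/2))·((3/2)+2·6)+(3/2)²·(6-(3/2))²)/(120·6·50000) = -9477/64000000 rad
Superposition: θ = Σ θ_i = -89177/320000000 rad ≈ -0.000279 rad

θ(3/2) = -89177/320000000 rad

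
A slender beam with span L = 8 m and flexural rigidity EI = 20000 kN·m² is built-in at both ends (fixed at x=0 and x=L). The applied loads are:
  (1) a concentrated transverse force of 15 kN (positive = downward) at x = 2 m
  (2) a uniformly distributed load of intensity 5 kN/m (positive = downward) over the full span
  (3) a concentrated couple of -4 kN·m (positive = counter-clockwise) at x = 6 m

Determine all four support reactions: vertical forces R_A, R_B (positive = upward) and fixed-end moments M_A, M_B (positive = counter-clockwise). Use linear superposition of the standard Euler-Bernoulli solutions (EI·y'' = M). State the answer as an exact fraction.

R_A = 1027/32 kN, M_A = 1015/24 kN·m, R_B = 733/32 kN, M_B = -757/24 kN·m

Load 1 — point force P=15 kN at a=2 m (b=L-a=6):
  R_A = Pb²(3a+b)/L³ = 15·6²·(3·2+6)/8³ = 405/32 kN
  M_A = Pab²/L² = 15·2·6²/8² = 135/8 kN·m
  R_B = Pa²(a+3b)/L³ = 15·2²·(2+3·6)/8³ = 75/32 kN
  M_B = -Pa²b/L² = -15·2²·6/8² = -45/8 kN·m
Load 2 — uniform load w=5 kN/m over full span:
  R_A = wL/2 = 5·8/2 = 20 kN
  M_A = wL²/12 = 5·8²/12 = 80/3 kN·m
  R_B = wL/2 = 5·8/2 = 20 kN
  M_B = -wL²/12 = -5·8²/12 = -80/3 kN·m
Load 3 — applied couple M₀=-4 kN·m at a=6 m (b=L-a=2):
  R_A = 6M₀ab/L³ = 6·(-4)·6·2/8³ = -9/16 kN
  M_A = M₀b(2a-b)/L² = (-4)·2·(2·6-2)/8² = -5/4 kN·m
  R_B = -6M₀ab/L³ = -6·(-4)·6·2/8³ = 9/16 kN
  M_B = M₀a(2b-a)/L² = (-4)·6·(2·2-6)/8² = 3/4 kN·m
Superposition: R_A = 1027/32 kN, M_A = 1015/24 kN·m, R_B = 733/32 kN, M_B = -757/24 kN·m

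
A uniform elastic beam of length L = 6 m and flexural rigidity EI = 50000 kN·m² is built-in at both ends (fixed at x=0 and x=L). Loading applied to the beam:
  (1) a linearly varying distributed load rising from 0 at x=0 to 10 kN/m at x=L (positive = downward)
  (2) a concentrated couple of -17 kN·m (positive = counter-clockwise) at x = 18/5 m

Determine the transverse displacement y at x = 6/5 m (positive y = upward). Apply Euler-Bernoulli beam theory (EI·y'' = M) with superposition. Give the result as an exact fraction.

Load 1 — triangular load w₀=10 kN/m (0→w₀ over full span):
  y_1 = -w₀x²(L-x)²(x+2L)/(120LEI) = -10·(6/5)²·(6-(6/5))²·((6/5)+2·6)/(120·6·50000) = -1188/9765625 m
Load 2 — applied couple M₀=-17 kN·m at a=18/5 m (b=L-a=12/5):
  y_2 = (R_Ax³/6 - M_Ax²/2)/EI  [x≤a] with R_A=-102/25, M_A=-136/25 = ((-102/25)·(6/5)³/6 - (-136/25)·(6/5)²/2)/50000 = 1071/19531250 m
Superposition: y = Σ y_i = -261/3906250 m ≈ -0.000067 m

y(6/5) = -261/3906250 m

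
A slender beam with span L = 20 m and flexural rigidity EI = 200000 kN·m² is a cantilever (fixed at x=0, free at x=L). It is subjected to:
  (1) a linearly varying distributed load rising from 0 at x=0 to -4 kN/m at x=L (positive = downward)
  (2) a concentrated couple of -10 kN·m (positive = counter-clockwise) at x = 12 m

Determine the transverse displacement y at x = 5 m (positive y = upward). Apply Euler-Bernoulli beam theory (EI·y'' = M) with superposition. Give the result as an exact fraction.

y(5) = 1097/38400 m

Load 1 — triangular load w₀=-4 kN/m (0→w₀ over full span):
  y_1 = (w₀Lx³/12-w₀L²x²/6-w₀x⁵/(120L))/EI = ((-4)·20·5³/12-(-4)·20²·5²/6-(-4)·5⁵/(120·20))/200000 = 1121/38400 m
Load 2 — applied couple M₀=-10 kN·m at a=12 m (b=L-a=8):
  y_2 = M₀x²/(2EI)  [x≤a] = (-10)·5²/(2·200000) = -1/1600 m
Superposition: y = Σ y_i = 1097/38400 m ≈ 0.028568 m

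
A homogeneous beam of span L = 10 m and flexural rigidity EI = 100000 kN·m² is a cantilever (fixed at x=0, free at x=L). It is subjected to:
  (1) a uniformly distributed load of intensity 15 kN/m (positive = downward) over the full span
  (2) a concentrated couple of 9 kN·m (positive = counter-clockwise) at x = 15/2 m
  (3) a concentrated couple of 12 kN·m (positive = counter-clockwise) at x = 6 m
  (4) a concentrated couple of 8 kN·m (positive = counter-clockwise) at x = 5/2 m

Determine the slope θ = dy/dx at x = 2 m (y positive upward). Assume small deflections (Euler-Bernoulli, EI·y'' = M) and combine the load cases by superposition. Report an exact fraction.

θ(2) = -581/50000 rad

Load 1 — uniform load w=15 kN/m over full span:
  θ_1 = -wx(x²-3Lx+3L²)/(6EI) = -15·2·(2²-3·10·2+3·10²)/(6·100000) = -61/5000 rad
Load 2 — applied couple M₀=9 kN·m at a=15/2 m (b=L-a=5/2):
  θ_2 = M₀x/EI  [x≤a] = 9·2/100000 = 9/50000 rad
Load 3 — applied couple M₀=12 kN·m at a=6 m (b=L-a=4):
  θ_3 = M₀x/EI  [x≤a] = 12·2/100000 = 3/12500 rad
Load 4 — applied couple M₀=8 kN·m at a=5/2 m (b=L-a=15/2):
  θ_4 = M₀x/EI  [x≤a] = 8·2/100000 = 1/6250 rad
Superposition: θ = Σ θ_i = -581/50000 rad ≈ -0.011620 rad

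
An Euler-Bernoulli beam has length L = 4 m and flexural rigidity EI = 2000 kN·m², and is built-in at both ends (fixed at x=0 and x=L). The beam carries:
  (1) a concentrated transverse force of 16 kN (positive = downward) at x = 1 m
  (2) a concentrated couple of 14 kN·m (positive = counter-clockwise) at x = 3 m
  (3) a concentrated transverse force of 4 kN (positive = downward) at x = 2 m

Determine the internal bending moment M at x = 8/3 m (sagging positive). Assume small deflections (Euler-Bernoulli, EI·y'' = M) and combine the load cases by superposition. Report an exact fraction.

M(8/3) = 57/8 kN·m

Load 1 — point force P=16 kN at a=1 m (b=L-a=3):
  M_1 = Pa²(a+3b)(L-x)/L³ - Pa²b/L²  [x>a] = 16·1²·(1+3·3)·(4-(8/3))/4³ - 16·1²·3/4² = 1/3 kN·m
Load 2 — applied couple M₀=14 kN·m at a=3 m (b=L-a=1):
  M_2 = R_Ax - M_A  [x≤a] with R_A=63/16, M_A=35/8 = (63/16)·(8/3) - (35/8) = 49/8 kN·m
Load 3 — point force P=4 kN at a=2 m (b=L-a=2):
  M_3 = Pa²(a+3b)(L-x)/L³ - Pa²b/L²  [x>a] = 4·2²·(2+3·2)·(4-(8/3))/4³ - 4·2²·2/4² = 2/3 kN·m
Superposition: M = Σ M_i = 57/8 kN·m ≈ 7.125000 kN·m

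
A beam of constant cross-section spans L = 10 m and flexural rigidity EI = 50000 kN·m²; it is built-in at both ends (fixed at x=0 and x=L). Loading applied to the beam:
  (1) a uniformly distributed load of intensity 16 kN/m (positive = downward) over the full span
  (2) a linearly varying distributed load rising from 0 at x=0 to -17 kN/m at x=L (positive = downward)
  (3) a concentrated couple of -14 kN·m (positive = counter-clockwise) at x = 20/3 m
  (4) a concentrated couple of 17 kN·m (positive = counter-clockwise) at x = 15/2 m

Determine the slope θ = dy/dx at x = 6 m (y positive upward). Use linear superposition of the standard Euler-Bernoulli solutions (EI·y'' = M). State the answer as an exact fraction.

θ(6) = 27/40000 rad

Load 1 — uniform load w=16 kN/m over full span:
  θ_1 = -wx(L-x)(L-2x)/(12EI) = -16·6·(10-6)·(10-2·6)/(12·50000) = 4/3125 rad
Load 2 — triangular load w₀=-17 kN/m (0→w₀ over full span):
  θ_2 = -w₀(2x(L-x)(L-2x)(x+2L)+x²(L-x)²)/(120LEI) = -(-17)·(2·6·(10-6)·(10-2·6)·(6+2·10)+6²·(10-6)²)/(120·10·50000) = -17/31250 rad
Load 3 — applied couple M₀=-14 kN·m at a=20/3 m (b=L-a=10/3):
  θ_3 = (R_Ax²/2 - M_Ax)/EI  [x≤a] with R_A=-28/15, M_A=-14/3 = ((-28/15)·6²/2 - (-14/3)·6)/50000 = -7/62500 rad
Load 4 — applied couple M₀=17 kN·m at a=15/2 m (b=L-a=5/2):
  θ_4 = (R_Ax²/2 - M_Ax)/EI  [x≤a] with R_A=153/80, M_A=85/16 = ((153/80)·6²/2 - (85/16)·6)/50000 = 51/1000000 rad
Superposition: θ = Σ θ_i = 27/40000 rad ≈ 0.000675 rad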